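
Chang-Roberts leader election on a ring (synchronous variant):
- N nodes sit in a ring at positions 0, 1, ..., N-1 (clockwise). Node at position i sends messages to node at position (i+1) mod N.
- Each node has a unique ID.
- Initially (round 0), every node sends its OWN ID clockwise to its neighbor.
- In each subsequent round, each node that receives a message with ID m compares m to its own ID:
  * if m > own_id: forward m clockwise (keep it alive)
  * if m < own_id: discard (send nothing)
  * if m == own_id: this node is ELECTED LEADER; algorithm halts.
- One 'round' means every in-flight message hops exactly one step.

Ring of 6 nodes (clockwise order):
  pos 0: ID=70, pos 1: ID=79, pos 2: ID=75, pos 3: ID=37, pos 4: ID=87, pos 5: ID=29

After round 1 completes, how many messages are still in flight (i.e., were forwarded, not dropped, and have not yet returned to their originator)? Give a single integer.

Answer: 3

Derivation:
Round 1: pos1(id79) recv 70: drop; pos2(id75) recv 79: fwd; pos3(id37) recv 75: fwd; pos4(id87) recv 37: drop; pos5(id29) recv 87: fwd; pos0(id70) recv 29: drop
After round 1: 3 messages still in flight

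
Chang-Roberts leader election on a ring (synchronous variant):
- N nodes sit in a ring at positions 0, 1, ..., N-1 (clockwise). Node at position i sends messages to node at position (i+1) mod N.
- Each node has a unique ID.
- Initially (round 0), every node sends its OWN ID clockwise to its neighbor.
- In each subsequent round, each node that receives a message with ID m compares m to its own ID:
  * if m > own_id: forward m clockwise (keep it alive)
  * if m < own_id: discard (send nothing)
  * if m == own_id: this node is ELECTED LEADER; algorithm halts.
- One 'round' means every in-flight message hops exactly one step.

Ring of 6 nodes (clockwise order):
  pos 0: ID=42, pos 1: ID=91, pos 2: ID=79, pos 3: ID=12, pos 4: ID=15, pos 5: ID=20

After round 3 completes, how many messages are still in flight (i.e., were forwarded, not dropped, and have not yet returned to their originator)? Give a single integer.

Round 1: pos1(id91) recv 42: drop; pos2(id79) recv 91: fwd; pos3(id12) recv 79: fwd; pos4(id15) recv 12: drop; pos5(id20) recv 15: drop; pos0(id42) recv 20: drop
Round 2: pos3(id12) recv 91: fwd; pos4(id15) recv 79: fwd
Round 3: pos4(id15) recv 91: fwd; pos5(id20) recv 79: fwd
After round 3: 2 messages still in flight

Answer: 2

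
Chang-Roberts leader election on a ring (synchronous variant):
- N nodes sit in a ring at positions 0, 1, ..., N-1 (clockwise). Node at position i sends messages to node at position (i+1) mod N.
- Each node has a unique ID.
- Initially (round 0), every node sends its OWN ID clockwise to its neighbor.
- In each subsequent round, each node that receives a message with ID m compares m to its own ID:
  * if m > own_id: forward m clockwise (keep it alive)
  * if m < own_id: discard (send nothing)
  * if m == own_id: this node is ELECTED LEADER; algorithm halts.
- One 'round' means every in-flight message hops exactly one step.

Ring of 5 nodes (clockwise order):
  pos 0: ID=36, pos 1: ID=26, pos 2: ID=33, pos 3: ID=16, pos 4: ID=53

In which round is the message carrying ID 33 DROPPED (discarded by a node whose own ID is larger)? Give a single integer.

Round 1: pos1(id26) recv 36: fwd; pos2(id33) recv 26: drop; pos3(id16) recv 33: fwd; pos4(id53) recv 16: drop; pos0(id36) recv 53: fwd
Round 2: pos2(id33) recv 36: fwd; pos4(id53) recv 33: drop; pos1(id26) recv 53: fwd
Round 3: pos3(id16) recv 36: fwd; pos2(id33) recv 53: fwd
Round 4: pos4(id53) recv 36: drop; pos3(id16) recv 53: fwd
Round 5: pos4(id53) recv 53: ELECTED
Message ID 33 originates at pos 2; dropped at pos 4 in round 2

Answer: 2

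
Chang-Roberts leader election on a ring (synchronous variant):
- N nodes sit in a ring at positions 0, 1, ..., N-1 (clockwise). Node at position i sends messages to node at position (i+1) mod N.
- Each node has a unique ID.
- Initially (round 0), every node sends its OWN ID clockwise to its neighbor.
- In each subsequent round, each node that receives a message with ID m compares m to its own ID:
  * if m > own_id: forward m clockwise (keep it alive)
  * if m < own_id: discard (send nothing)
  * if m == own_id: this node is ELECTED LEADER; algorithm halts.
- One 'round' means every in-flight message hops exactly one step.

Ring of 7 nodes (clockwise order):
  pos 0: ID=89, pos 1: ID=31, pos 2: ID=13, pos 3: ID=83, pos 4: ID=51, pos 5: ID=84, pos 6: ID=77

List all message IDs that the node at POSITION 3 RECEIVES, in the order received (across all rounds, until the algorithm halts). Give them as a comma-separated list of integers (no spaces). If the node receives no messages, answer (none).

Answer: 13,31,89

Derivation:
Round 1: pos1(id31) recv 89: fwd; pos2(id13) recv 31: fwd; pos3(id83) recv 13: drop; pos4(id51) recv 83: fwd; pos5(id84) recv 51: drop; pos6(id77) recv 84: fwd; pos0(id89) recv 77: drop
Round 2: pos2(id13) recv 89: fwd; pos3(id83) recv 31: drop; pos5(id84) recv 83: drop; pos0(id89) recv 84: drop
Round 3: pos3(id83) recv 89: fwd
Round 4: pos4(id51) recv 89: fwd
Round 5: pos5(id84) recv 89: fwd
Round 6: pos6(id77) recv 89: fwd
Round 7: pos0(id89) recv 89: ELECTED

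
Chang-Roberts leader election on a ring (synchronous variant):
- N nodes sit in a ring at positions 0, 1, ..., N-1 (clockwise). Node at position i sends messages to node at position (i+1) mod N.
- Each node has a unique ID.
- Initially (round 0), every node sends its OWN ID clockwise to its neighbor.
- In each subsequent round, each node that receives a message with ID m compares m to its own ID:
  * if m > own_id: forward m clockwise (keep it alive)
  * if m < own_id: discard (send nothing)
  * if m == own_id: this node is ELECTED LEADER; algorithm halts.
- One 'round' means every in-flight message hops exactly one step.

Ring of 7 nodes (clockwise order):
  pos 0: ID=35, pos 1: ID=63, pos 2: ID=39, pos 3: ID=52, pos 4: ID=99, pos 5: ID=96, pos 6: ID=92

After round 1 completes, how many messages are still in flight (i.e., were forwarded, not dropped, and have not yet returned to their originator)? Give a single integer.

Round 1: pos1(id63) recv 35: drop; pos2(id39) recv 63: fwd; pos3(id52) recv 39: drop; pos4(id99) recv 52: drop; pos5(id96) recv 99: fwd; pos6(id92) recv 96: fwd; pos0(id35) recv 92: fwd
After round 1: 4 messages still in flight

Answer: 4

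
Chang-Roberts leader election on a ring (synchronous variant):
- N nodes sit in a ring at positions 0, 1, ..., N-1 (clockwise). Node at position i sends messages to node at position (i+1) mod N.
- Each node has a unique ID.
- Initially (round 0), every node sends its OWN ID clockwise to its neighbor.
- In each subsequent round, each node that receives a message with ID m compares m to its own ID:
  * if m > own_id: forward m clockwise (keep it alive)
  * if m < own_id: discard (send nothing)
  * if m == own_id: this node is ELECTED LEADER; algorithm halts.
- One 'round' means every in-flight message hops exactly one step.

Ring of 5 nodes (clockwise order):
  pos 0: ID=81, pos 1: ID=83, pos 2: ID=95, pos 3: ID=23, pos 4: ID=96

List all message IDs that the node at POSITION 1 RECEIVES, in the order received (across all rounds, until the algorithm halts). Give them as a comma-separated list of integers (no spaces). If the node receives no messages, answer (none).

Answer: 81,96

Derivation:
Round 1: pos1(id83) recv 81: drop; pos2(id95) recv 83: drop; pos3(id23) recv 95: fwd; pos4(id96) recv 23: drop; pos0(id81) recv 96: fwd
Round 2: pos4(id96) recv 95: drop; pos1(id83) recv 96: fwd
Round 3: pos2(id95) recv 96: fwd
Round 4: pos3(id23) recv 96: fwd
Round 5: pos4(id96) recv 96: ELECTED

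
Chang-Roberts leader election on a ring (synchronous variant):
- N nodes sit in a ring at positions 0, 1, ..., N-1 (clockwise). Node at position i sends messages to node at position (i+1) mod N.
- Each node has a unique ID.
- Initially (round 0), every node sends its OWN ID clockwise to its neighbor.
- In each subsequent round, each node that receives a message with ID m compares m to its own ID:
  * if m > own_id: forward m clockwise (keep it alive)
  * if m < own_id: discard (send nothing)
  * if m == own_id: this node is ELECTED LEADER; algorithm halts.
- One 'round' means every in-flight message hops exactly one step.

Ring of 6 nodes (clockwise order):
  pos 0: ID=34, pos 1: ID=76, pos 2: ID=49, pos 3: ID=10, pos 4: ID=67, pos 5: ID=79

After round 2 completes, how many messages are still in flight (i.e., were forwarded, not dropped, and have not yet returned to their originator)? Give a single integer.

Answer: 2

Derivation:
Round 1: pos1(id76) recv 34: drop; pos2(id49) recv 76: fwd; pos3(id10) recv 49: fwd; pos4(id67) recv 10: drop; pos5(id79) recv 67: drop; pos0(id34) recv 79: fwd
Round 2: pos3(id10) recv 76: fwd; pos4(id67) recv 49: drop; pos1(id76) recv 79: fwd
After round 2: 2 messages still in flight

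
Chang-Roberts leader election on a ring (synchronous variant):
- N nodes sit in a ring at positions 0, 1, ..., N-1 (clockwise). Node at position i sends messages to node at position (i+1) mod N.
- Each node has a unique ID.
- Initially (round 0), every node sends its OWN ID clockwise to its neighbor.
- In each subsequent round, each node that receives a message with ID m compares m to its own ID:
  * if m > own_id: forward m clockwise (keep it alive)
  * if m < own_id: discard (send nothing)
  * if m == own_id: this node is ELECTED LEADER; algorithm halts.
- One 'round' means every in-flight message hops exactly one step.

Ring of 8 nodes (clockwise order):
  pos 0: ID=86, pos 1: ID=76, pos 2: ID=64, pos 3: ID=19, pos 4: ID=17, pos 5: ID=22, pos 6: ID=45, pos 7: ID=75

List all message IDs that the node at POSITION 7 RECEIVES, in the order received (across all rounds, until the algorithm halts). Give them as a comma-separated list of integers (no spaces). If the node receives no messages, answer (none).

Answer: 45,64,76,86

Derivation:
Round 1: pos1(id76) recv 86: fwd; pos2(id64) recv 76: fwd; pos3(id19) recv 64: fwd; pos4(id17) recv 19: fwd; pos5(id22) recv 17: drop; pos6(id45) recv 22: drop; pos7(id75) recv 45: drop; pos0(id86) recv 75: drop
Round 2: pos2(id64) recv 86: fwd; pos3(id19) recv 76: fwd; pos4(id17) recv 64: fwd; pos5(id22) recv 19: drop
Round 3: pos3(id19) recv 86: fwd; pos4(id17) recv 76: fwd; pos5(id22) recv 64: fwd
Round 4: pos4(id17) recv 86: fwd; pos5(id22) recv 76: fwd; pos6(id45) recv 64: fwd
Round 5: pos5(id22) recv 86: fwd; pos6(id45) recv 76: fwd; pos7(id75) recv 64: drop
Round 6: pos6(id45) recv 86: fwd; pos7(id75) recv 76: fwd
Round 7: pos7(id75) recv 86: fwd; pos0(id86) recv 76: drop
Round 8: pos0(id86) recv 86: ELECTED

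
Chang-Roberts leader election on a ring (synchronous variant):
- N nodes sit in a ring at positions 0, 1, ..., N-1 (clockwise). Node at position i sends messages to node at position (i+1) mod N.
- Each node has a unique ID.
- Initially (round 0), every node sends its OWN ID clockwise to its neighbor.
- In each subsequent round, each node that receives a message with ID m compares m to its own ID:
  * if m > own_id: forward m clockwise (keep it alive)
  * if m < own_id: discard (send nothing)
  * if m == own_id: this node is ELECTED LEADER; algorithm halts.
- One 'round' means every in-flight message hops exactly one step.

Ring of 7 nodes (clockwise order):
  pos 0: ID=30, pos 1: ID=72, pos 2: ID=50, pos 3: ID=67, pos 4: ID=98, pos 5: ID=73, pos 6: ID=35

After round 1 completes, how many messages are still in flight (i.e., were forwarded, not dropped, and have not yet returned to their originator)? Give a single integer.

Round 1: pos1(id72) recv 30: drop; pos2(id50) recv 72: fwd; pos3(id67) recv 50: drop; pos4(id98) recv 67: drop; pos5(id73) recv 98: fwd; pos6(id35) recv 73: fwd; pos0(id30) recv 35: fwd
After round 1: 4 messages still in flight

Answer: 4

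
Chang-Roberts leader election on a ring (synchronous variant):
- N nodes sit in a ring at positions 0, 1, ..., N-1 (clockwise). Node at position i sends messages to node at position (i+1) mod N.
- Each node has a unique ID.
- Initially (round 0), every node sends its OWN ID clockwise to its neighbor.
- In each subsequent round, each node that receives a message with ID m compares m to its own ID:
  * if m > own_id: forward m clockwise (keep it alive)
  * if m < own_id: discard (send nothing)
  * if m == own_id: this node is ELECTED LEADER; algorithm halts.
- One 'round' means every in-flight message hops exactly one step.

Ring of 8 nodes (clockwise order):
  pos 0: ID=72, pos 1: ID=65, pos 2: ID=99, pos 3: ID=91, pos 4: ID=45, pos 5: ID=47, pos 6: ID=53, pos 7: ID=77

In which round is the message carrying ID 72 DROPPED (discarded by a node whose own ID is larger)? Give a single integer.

Answer: 2

Derivation:
Round 1: pos1(id65) recv 72: fwd; pos2(id99) recv 65: drop; pos3(id91) recv 99: fwd; pos4(id45) recv 91: fwd; pos5(id47) recv 45: drop; pos6(id53) recv 47: drop; pos7(id77) recv 53: drop; pos0(id72) recv 77: fwd
Round 2: pos2(id99) recv 72: drop; pos4(id45) recv 99: fwd; pos5(id47) recv 91: fwd; pos1(id65) recv 77: fwd
Round 3: pos5(id47) recv 99: fwd; pos6(id53) recv 91: fwd; pos2(id99) recv 77: drop
Round 4: pos6(id53) recv 99: fwd; pos7(id77) recv 91: fwd
Round 5: pos7(id77) recv 99: fwd; pos0(id72) recv 91: fwd
Round 6: pos0(id72) recv 99: fwd; pos1(id65) recv 91: fwd
Round 7: pos1(id65) recv 99: fwd; pos2(id99) recv 91: drop
Round 8: pos2(id99) recv 99: ELECTED
Message ID 72 originates at pos 0; dropped at pos 2 in round 2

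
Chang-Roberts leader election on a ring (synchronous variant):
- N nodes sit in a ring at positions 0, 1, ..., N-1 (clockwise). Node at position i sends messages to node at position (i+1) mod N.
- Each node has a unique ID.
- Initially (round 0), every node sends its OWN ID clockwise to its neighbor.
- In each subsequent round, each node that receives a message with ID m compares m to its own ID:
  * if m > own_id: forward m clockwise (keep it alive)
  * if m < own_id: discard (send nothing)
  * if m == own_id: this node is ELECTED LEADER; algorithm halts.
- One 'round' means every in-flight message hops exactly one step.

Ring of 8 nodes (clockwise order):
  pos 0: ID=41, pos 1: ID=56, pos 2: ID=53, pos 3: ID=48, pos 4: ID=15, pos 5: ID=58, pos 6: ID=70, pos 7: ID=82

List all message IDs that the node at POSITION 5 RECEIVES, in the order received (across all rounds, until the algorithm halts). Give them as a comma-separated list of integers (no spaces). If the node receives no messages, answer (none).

Round 1: pos1(id56) recv 41: drop; pos2(id53) recv 56: fwd; pos3(id48) recv 53: fwd; pos4(id15) recv 48: fwd; pos5(id58) recv 15: drop; pos6(id70) recv 58: drop; pos7(id82) recv 70: drop; pos0(id41) recv 82: fwd
Round 2: pos3(id48) recv 56: fwd; pos4(id15) recv 53: fwd; pos5(id58) recv 48: drop; pos1(id56) recv 82: fwd
Round 3: pos4(id15) recv 56: fwd; pos5(id58) recv 53: drop; pos2(id53) recv 82: fwd
Round 4: pos5(id58) recv 56: drop; pos3(id48) recv 82: fwd
Round 5: pos4(id15) recv 82: fwd
Round 6: pos5(id58) recv 82: fwd
Round 7: pos6(id70) recv 82: fwd
Round 8: pos7(id82) recv 82: ELECTED

Answer: 15,48,53,56,82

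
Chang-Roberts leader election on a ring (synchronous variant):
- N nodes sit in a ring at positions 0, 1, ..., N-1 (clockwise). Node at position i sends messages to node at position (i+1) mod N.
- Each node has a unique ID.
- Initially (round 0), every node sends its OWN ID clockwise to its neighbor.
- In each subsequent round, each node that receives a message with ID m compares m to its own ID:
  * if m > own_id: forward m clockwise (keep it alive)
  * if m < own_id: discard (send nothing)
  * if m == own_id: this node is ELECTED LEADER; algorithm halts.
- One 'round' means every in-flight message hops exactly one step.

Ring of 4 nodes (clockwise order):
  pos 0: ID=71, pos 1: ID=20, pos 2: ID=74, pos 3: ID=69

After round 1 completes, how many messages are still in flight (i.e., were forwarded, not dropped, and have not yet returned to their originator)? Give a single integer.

Round 1: pos1(id20) recv 71: fwd; pos2(id74) recv 20: drop; pos3(id69) recv 74: fwd; pos0(id71) recv 69: drop
After round 1: 2 messages still in flight

Answer: 2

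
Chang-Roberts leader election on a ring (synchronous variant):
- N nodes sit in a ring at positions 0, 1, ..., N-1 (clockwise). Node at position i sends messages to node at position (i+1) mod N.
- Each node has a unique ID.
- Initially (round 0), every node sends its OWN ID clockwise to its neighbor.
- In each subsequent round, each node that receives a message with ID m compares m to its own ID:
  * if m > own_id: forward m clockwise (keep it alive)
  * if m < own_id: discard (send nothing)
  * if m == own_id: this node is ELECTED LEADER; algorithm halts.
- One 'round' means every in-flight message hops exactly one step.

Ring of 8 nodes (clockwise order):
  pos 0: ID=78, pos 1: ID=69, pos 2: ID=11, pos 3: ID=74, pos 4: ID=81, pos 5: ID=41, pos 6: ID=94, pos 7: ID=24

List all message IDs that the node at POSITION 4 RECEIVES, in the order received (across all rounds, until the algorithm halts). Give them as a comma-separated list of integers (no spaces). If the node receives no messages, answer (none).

Answer: 74,78,94

Derivation:
Round 1: pos1(id69) recv 78: fwd; pos2(id11) recv 69: fwd; pos3(id74) recv 11: drop; pos4(id81) recv 74: drop; pos5(id41) recv 81: fwd; pos6(id94) recv 41: drop; pos7(id24) recv 94: fwd; pos0(id78) recv 24: drop
Round 2: pos2(id11) recv 78: fwd; pos3(id74) recv 69: drop; pos6(id94) recv 81: drop; pos0(id78) recv 94: fwd
Round 3: pos3(id74) recv 78: fwd; pos1(id69) recv 94: fwd
Round 4: pos4(id81) recv 78: drop; pos2(id11) recv 94: fwd
Round 5: pos3(id74) recv 94: fwd
Round 6: pos4(id81) recv 94: fwd
Round 7: pos5(id41) recv 94: fwd
Round 8: pos6(id94) recv 94: ELECTED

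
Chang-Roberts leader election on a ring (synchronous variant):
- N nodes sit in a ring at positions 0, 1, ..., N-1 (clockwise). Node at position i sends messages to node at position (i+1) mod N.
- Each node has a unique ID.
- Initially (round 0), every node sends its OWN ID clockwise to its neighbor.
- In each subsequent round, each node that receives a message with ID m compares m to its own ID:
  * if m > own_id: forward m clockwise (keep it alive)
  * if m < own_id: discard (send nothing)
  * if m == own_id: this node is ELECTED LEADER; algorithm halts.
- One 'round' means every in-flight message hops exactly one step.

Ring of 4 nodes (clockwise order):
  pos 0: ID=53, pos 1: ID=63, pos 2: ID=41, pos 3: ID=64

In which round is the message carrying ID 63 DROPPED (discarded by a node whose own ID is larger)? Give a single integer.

Round 1: pos1(id63) recv 53: drop; pos2(id41) recv 63: fwd; pos3(id64) recv 41: drop; pos0(id53) recv 64: fwd
Round 2: pos3(id64) recv 63: drop; pos1(id63) recv 64: fwd
Round 3: pos2(id41) recv 64: fwd
Round 4: pos3(id64) recv 64: ELECTED
Message ID 63 originates at pos 1; dropped at pos 3 in round 2

Answer: 2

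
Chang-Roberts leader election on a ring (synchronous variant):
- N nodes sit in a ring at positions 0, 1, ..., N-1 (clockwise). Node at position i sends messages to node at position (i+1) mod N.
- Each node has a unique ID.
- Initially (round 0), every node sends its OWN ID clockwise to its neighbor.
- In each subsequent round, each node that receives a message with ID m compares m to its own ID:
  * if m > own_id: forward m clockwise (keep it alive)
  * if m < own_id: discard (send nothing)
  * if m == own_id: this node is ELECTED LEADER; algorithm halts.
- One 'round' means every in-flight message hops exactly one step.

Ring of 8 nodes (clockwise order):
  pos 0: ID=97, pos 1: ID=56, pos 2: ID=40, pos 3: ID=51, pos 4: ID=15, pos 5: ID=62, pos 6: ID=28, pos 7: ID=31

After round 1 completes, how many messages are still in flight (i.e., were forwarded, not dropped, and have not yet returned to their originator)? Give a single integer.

Round 1: pos1(id56) recv 97: fwd; pos2(id40) recv 56: fwd; pos3(id51) recv 40: drop; pos4(id15) recv 51: fwd; pos5(id62) recv 15: drop; pos6(id28) recv 62: fwd; pos7(id31) recv 28: drop; pos0(id97) recv 31: drop
After round 1: 4 messages still in flight

Answer: 4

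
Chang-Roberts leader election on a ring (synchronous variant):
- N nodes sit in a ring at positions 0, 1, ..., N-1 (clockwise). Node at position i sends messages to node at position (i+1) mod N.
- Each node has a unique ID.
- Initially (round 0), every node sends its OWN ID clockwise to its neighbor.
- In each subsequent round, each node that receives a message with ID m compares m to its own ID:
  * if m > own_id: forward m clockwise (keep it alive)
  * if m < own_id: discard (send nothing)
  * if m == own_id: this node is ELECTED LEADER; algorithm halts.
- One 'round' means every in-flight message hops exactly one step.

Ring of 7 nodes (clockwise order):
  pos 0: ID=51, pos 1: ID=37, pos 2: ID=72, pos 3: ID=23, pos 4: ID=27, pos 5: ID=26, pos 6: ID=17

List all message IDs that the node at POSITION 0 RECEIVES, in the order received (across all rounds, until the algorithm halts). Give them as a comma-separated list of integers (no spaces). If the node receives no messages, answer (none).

Round 1: pos1(id37) recv 51: fwd; pos2(id72) recv 37: drop; pos3(id23) recv 72: fwd; pos4(id27) recv 23: drop; pos5(id26) recv 27: fwd; pos6(id17) recv 26: fwd; pos0(id51) recv 17: drop
Round 2: pos2(id72) recv 51: drop; pos4(id27) recv 72: fwd; pos6(id17) recv 27: fwd; pos0(id51) recv 26: drop
Round 3: pos5(id26) recv 72: fwd; pos0(id51) recv 27: drop
Round 4: pos6(id17) recv 72: fwd
Round 5: pos0(id51) recv 72: fwd
Round 6: pos1(id37) recv 72: fwd
Round 7: pos2(id72) recv 72: ELECTED

Answer: 17,26,27,72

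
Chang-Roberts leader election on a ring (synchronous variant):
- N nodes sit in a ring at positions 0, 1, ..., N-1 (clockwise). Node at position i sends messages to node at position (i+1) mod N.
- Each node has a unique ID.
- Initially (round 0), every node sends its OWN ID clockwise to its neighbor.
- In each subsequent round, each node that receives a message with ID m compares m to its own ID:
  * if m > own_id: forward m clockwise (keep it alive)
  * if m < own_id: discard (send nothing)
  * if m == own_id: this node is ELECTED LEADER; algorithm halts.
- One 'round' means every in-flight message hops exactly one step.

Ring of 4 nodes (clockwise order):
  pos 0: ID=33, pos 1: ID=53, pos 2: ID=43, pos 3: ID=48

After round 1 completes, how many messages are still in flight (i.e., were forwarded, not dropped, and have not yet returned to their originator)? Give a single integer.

Round 1: pos1(id53) recv 33: drop; pos2(id43) recv 53: fwd; pos3(id48) recv 43: drop; pos0(id33) recv 48: fwd
After round 1: 2 messages still in flight

Answer: 2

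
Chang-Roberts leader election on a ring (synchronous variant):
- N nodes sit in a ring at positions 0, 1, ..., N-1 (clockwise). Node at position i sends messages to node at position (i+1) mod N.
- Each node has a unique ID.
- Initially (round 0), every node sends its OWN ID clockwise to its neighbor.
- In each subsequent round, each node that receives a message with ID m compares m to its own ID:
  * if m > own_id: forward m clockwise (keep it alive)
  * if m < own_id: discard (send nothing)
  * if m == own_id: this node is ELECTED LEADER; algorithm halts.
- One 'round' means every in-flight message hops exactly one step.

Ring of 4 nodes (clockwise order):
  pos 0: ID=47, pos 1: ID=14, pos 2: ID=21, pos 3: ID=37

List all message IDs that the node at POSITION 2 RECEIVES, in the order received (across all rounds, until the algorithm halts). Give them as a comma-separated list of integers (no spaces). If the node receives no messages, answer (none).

Answer: 14,47

Derivation:
Round 1: pos1(id14) recv 47: fwd; pos2(id21) recv 14: drop; pos3(id37) recv 21: drop; pos0(id47) recv 37: drop
Round 2: pos2(id21) recv 47: fwd
Round 3: pos3(id37) recv 47: fwd
Round 4: pos0(id47) recv 47: ELECTED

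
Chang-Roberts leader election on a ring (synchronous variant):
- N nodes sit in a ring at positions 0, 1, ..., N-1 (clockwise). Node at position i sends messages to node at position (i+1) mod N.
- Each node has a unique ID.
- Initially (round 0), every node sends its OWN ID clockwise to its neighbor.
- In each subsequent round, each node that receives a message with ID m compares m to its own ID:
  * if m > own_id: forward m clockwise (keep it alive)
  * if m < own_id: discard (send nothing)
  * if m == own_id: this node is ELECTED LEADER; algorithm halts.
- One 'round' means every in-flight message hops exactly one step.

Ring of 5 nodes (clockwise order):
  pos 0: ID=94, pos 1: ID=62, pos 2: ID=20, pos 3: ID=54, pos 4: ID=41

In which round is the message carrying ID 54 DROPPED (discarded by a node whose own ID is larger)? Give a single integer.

Round 1: pos1(id62) recv 94: fwd; pos2(id20) recv 62: fwd; pos3(id54) recv 20: drop; pos4(id41) recv 54: fwd; pos0(id94) recv 41: drop
Round 2: pos2(id20) recv 94: fwd; pos3(id54) recv 62: fwd; pos0(id94) recv 54: drop
Round 3: pos3(id54) recv 94: fwd; pos4(id41) recv 62: fwd
Round 4: pos4(id41) recv 94: fwd; pos0(id94) recv 62: drop
Round 5: pos0(id94) recv 94: ELECTED
Message ID 54 originates at pos 3; dropped at pos 0 in round 2

Answer: 2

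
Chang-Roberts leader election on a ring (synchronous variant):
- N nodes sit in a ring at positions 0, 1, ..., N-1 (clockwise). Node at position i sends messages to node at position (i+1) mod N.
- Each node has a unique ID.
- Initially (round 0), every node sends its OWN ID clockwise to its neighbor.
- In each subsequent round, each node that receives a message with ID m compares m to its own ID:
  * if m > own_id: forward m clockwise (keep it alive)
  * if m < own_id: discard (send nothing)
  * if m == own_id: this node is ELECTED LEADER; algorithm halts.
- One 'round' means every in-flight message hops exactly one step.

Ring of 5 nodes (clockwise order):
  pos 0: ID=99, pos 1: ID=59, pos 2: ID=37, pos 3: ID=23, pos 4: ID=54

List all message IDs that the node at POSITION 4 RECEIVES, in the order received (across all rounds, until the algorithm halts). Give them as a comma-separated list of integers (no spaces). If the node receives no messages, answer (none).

Round 1: pos1(id59) recv 99: fwd; pos2(id37) recv 59: fwd; pos3(id23) recv 37: fwd; pos4(id54) recv 23: drop; pos0(id99) recv 54: drop
Round 2: pos2(id37) recv 99: fwd; pos3(id23) recv 59: fwd; pos4(id54) recv 37: drop
Round 3: pos3(id23) recv 99: fwd; pos4(id54) recv 59: fwd
Round 4: pos4(id54) recv 99: fwd; pos0(id99) recv 59: drop
Round 5: pos0(id99) recv 99: ELECTED

Answer: 23,37,59,99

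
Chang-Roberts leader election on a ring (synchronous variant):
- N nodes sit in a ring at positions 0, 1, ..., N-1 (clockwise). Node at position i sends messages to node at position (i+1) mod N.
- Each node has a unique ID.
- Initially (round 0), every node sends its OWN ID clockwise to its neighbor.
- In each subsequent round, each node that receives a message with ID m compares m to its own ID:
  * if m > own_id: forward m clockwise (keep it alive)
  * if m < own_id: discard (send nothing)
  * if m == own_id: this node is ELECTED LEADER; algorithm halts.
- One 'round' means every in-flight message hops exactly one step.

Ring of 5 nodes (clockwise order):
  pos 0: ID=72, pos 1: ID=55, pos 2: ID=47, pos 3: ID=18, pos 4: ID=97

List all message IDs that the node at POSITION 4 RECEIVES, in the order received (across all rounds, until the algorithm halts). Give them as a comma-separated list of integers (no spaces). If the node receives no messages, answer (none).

Round 1: pos1(id55) recv 72: fwd; pos2(id47) recv 55: fwd; pos3(id18) recv 47: fwd; pos4(id97) recv 18: drop; pos0(id72) recv 97: fwd
Round 2: pos2(id47) recv 72: fwd; pos3(id18) recv 55: fwd; pos4(id97) recv 47: drop; pos1(id55) recv 97: fwd
Round 3: pos3(id18) recv 72: fwd; pos4(id97) recv 55: drop; pos2(id47) recv 97: fwd
Round 4: pos4(id97) recv 72: drop; pos3(id18) recv 97: fwd
Round 5: pos4(id97) recv 97: ELECTED

Answer: 18,47,55,72,97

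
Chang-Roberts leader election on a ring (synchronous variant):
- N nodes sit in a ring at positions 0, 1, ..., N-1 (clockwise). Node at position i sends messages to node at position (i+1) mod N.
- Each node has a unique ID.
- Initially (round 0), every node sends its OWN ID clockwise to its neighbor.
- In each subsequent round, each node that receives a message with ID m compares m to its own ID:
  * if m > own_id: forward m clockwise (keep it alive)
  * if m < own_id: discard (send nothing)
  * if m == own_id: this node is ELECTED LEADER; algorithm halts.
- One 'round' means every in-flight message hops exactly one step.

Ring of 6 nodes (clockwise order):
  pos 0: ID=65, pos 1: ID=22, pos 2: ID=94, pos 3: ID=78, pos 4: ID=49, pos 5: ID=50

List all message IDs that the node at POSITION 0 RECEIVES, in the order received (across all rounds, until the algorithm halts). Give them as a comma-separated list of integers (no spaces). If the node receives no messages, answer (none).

Round 1: pos1(id22) recv 65: fwd; pos2(id94) recv 22: drop; pos3(id78) recv 94: fwd; pos4(id49) recv 78: fwd; pos5(id50) recv 49: drop; pos0(id65) recv 50: drop
Round 2: pos2(id94) recv 65: drop; pos4(id49) recv 94: fwd; pos5(id50) recv 78: fwd
Round 3: pos5(id50) recv 94: fwd; pos0(id65) recv 78: fwd
Round 4: pos0(id65) recv 94: fwd; pos1(id22) recv 78: fwd
Round 5: pos1(id22) recv 94: fwd; pos2(id94) recv 78: drop
Round 6: pos2(id94) recv 94: ELECTED

Answer: 50,78,94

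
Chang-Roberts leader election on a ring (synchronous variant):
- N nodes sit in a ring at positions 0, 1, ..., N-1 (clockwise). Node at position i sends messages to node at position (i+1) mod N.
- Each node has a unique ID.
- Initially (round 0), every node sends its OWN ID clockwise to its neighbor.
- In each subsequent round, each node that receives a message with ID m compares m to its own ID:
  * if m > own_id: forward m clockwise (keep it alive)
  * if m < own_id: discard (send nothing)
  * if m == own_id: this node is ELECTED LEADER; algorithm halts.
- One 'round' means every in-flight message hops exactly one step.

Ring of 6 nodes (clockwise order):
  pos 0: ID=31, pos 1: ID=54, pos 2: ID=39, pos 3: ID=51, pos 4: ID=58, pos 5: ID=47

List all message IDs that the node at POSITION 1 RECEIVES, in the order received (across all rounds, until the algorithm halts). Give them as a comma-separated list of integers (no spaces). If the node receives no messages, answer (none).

Round 1: pos1(id54) recv 31: drop; pos2(id39) recv 54: fwd; pos3(id51) recv 39: drop; pos4(id58) recv 51: drop; pos5(id47) recv 58: fwd; pos0(id31) recv 47: fwd
Round 2: pos3(id51) recv 54: fwd; pos0(id31) recv 58: fwd; pos1(id54) recv 47: drop
Round 3: pos4(id58) recv 54: drop; pos1(id54) recv 58: fwd
Round 4: pos2(id39) recv 58: fwd
Round 5: pos3(id51) recv 58: fwd
Round 6: pos4(id58) recv 58: ELECTED

Answer: 31,47,58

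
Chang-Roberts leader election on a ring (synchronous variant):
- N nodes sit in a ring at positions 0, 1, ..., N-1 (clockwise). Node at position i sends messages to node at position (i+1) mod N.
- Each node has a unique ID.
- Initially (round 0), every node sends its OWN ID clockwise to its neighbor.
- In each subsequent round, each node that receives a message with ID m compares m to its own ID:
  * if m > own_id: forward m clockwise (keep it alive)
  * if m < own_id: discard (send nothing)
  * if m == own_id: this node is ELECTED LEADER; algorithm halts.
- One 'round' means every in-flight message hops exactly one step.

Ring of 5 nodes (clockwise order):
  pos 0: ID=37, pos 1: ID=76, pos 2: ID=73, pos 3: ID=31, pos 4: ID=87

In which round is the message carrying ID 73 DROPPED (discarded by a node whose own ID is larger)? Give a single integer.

Answer: 2

Derivation:
Round 1: pos1(id76) recv 37: drop; pos2(id73) recv 76: fwd; pos3(id31) recv 73: fwd; pos4(id87) recv 31: drop; pos0(id37) recv 87: fwd
Round 2: pos3(id31) recv 76: fwd; pos4(id87) recv 73: drop; pos1(id76) recv 87: fwd
Round 3: pos4(id87) recv 76: drop; pos2(id73) recv 87: fwd
Round 4: pos3(id31) recv 87: fwd
Round 5: pos4(id87) recv 87: ELECTED
Message ID 73 originates at pos 2; dropped at pos 4 in round 2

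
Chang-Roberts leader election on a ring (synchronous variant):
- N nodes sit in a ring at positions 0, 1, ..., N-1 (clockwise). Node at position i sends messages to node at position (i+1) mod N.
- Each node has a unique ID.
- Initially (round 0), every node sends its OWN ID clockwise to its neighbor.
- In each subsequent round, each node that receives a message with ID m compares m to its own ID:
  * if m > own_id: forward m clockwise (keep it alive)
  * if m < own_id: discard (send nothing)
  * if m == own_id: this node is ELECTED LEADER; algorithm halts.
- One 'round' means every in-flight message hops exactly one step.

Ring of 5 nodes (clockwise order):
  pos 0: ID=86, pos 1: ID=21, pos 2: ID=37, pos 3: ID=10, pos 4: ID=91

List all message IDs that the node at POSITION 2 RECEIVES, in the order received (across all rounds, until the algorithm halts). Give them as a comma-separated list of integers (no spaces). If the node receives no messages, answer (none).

Answer: 21,86,91

Derivation:
Round 1: pos1(id21) recv 86: fwd; pos2(id37) recv 21: drop; pos3(id10) recv 37: fwd; pos4(id91) recv 10: drop; pos0(id86) recv 91: fwd
Round 2: pos2(id37) recv 86: fwd; pos4(id91) recv 37: drop; pos1(id21) recv 91: fwd
Round 3: pos3(id10) recv 86: fwd; pos2(id37) recv 91: fwd
Round 4: pos4(id91) recv 86: drop; pos3(id10) recv 91: fwd
Round 5: pos4(id91) recv 91: ELECTED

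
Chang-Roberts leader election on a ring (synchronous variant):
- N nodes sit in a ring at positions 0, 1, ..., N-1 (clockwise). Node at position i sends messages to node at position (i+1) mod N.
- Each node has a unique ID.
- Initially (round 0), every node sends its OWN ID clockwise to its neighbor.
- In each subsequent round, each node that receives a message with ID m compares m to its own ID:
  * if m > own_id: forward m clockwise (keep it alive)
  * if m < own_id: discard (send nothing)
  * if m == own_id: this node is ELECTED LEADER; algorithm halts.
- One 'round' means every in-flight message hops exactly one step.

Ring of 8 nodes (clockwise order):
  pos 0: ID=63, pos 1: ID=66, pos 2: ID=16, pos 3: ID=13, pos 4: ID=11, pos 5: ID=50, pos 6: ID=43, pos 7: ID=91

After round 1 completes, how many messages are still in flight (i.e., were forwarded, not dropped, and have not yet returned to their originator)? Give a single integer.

Answer: 5

Derivation:
Round 1: pos1(id66) recv 63: drop; pos2(id16) recv 66: fwd; pos3(id13) recv 16: fwd; pos4(id11) recv 13: fwd; pos5(id50) recv 11: drop; pos6(id43) recv 50: fwd; pos7(id91) recv 43: drop; pos0(id63) recv 91: fwd
After round 1: 5 messages still in flight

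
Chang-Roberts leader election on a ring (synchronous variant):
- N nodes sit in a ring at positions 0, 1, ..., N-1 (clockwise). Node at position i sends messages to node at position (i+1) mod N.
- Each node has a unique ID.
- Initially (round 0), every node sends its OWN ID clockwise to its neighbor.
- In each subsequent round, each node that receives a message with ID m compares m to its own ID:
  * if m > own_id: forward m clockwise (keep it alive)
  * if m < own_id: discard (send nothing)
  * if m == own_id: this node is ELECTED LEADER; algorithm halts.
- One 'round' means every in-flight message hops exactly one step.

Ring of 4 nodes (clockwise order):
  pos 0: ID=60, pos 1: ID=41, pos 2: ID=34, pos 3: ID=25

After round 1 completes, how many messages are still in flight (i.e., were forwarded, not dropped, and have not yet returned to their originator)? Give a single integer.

Answer: 3

Derivation:
Round 1: pos1(id41) recv 60: fwd; pos2(id34) recv 41: fwd; pos3(id25) recv 34: fwd; pos0(id60) recv 25: drop
After round 1: 3 messages still in flight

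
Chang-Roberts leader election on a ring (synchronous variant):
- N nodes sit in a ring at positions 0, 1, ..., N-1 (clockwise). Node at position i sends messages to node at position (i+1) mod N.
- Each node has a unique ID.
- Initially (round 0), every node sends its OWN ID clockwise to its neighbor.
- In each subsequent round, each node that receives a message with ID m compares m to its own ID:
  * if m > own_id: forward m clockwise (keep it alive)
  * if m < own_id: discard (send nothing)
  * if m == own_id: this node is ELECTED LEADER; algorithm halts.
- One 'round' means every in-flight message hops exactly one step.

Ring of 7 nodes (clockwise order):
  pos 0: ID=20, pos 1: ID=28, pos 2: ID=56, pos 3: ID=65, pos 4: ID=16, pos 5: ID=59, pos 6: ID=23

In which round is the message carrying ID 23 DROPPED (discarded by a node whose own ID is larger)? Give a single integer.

Answer: 2

Derivation:
Round 1: pos1(id28) recv 20: drop; pos2(id56) recv 28: drop; pos3(id65) recv 56: drop; pos4(id16) recv 65: fwd; pos5(id59) recv 16: drop; pos6(id23) recv 59: fwd; pos0(id20) recv 23: fwd
Round 2: pos5(id59) recv 65: fwd; pos0(id20) recv 59: fwd; pos1(id28) recv 23: drop
Round 3: pos6(id23) recv 65: fwd; pos1(id28) recv 59: fwd
Round 4: pos0(id20) recv 65: fwd; pos2(id56) recv 59: fwd
Round 5: pos1(id28) recv 65: fwd; pos3(id65) recv 59: drop
Round 6: pos2(id56) recv 65: fwd
Round 7: pos3(id65) recv 65: ELECTED
Message ID 23 originates at pos 6; dropped at pos 1 in round 2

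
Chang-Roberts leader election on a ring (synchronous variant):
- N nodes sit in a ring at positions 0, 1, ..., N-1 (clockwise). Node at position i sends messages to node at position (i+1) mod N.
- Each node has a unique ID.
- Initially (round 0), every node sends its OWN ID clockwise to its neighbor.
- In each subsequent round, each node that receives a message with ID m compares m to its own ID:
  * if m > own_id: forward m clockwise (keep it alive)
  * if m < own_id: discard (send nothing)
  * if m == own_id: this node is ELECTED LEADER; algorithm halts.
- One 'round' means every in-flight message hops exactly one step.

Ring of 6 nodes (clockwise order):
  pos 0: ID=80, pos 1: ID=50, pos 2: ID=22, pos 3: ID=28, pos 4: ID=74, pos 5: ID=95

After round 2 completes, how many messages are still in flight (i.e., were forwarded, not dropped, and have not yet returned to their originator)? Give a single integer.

Answer: 3

Derivation:
Round 1: pos1(id50) recv 80: fwd; pos2(id22) recv 50: fwd; pos3(id28) recv 22: drop; pos4(id74) recv 28: drop; pos5(id95) recv 74: drop; pos0(id80) recv 95: fwd
Round 2: pos2(id22) recv 80: fwd; pos3(id28) recv 50: fwd; pos1(id50) recv 95: fwd
After round 2: 3 messages still in flight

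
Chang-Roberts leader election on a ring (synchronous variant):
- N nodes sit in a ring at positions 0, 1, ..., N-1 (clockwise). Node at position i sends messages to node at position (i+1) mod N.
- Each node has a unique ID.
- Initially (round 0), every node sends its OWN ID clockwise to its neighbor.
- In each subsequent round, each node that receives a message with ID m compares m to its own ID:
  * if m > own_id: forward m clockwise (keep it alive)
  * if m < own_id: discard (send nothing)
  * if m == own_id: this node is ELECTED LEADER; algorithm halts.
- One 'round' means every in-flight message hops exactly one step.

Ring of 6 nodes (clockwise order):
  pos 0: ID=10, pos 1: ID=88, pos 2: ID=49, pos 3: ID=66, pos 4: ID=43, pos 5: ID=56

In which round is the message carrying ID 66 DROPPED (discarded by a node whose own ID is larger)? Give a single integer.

Answer: 4

Derivation:
Round 1: pos1(id88) recv 10: drop; pos2(id49) recv 88: fwd; pos3(id66) recv 49: drop; pos4(id43) recv 66: fwd; pos5(id56) recv 43: drop; pos0(id10) recv 56: fwd
Round 2: pos3(id66) recv 88: fwd; pos5(id56) recv 66: fwd; pos1(id88) recv 56: drop
Round 3: pos4(id43) recv 88: fwd; pos0(id10) recv 66: fwd
Round 4: pos5(id56) recv 88: fwd; pos1(id88) recv 66: drop
Round 5: pos0(id10) recv 88: fwd
Round 6: pos1(id88) recv 88: ELECTED
Message ID 66 originates at pos 3; dropped at pos 1 in round 4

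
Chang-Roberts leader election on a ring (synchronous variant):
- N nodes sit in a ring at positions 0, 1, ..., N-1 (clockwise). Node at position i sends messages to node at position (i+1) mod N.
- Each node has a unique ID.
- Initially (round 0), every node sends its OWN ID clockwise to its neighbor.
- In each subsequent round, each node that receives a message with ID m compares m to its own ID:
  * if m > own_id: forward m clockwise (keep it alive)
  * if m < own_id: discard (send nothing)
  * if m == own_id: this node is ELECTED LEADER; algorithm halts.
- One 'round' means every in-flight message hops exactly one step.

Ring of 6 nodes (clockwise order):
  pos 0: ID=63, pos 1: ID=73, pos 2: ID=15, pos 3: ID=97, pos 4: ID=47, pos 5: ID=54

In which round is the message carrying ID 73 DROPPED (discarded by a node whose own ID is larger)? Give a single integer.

Round 1: pos1(id73) recv 63: drop; pos2(id15) recv 73: fwd; pos3(id97) recv 15: drop; pos4(id47) recv 97: fwd; pos5(id54) recv 47: drop; pos0(id63) recv 54: drop
Round 2: pos3(id97) recv 73: drop; pos5(id54) recv 97: fwd
Round 3: pos0(id63) recv 97: fwd
Round 4: pos1(id73) recv 97: fwd
Round 5: pos2(id15) recv 97: fwd
Round 6: pos3(id97) recv 97: ELECTED
Message ID 73 originates at pos 1; dropped at pos 3 in round 2

Answer: 2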